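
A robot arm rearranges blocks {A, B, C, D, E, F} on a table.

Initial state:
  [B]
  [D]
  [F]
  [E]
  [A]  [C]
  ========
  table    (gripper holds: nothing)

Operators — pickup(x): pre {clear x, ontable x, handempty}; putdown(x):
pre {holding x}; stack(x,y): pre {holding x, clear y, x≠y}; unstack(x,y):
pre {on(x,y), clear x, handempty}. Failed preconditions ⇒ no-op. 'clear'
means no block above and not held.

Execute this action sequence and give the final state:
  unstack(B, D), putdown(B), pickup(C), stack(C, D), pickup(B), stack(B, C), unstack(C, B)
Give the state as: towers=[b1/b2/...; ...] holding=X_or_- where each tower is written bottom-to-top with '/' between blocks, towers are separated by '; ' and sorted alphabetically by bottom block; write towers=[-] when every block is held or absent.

towers=[A/E/F/D/C/B] holding=-

step 1 (unstack(B, D)): towers=[A/E/F/D; C] holding=B
step 2 (putdown(B)): towers=[A/E/F/D; B; C] holding=-
step 3 (pickup(C)): towers=[A/E/F/D; B] holding=C
step 4 (stack(C, D)): towers=[A/E/F/D/C; B] holding=-
step 5 (pickup(B)): towers=[A/E/F/D/C] holding=B
step 6 (stack(B, C)): towers=[A/E/F/D/C/B] holding=-
step 7 (unstack(C, B)) [no-op]: towers=[A/E/F/D/C/B] holding=-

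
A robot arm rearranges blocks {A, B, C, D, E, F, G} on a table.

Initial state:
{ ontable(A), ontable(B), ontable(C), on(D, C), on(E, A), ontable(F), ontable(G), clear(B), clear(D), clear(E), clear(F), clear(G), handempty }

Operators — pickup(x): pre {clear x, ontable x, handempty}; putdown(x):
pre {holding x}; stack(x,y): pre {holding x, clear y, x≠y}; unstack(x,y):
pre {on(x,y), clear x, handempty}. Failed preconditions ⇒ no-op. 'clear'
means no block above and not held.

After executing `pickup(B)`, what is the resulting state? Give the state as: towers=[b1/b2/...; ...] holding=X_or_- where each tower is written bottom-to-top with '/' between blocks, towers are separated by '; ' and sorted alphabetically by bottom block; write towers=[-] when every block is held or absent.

towers=[A/E; C/D; F; G] holding=B

before: towers=[A/E; B; C/D; F; G] holding=-
pre[pickup(B)]: clear(B) yes, ontable(B) yes, handempty yes
all met → apply pickup(B)
after:  towers=[A/E; C/D; F; G] holding=B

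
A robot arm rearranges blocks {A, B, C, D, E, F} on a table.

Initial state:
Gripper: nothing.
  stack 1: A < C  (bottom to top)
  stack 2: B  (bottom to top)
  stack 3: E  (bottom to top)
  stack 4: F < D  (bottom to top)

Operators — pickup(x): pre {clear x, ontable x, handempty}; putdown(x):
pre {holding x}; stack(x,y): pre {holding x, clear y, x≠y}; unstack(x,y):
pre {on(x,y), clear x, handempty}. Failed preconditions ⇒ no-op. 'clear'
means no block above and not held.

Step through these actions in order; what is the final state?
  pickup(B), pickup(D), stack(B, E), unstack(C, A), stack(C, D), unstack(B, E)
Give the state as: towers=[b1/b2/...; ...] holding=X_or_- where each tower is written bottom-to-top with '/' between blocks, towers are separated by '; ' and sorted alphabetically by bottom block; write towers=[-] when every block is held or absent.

towers=[A; E; F/D/C] holding=B

step 1 (pickup(B)): towers=[A/C; E; F/D] holding=B
step 2 (pickup(D)) [no-op]: towers=[A/C; E; F/D] holding=B
step 3 (stack(B, E)): towers=[A/C; E/B; F/D] holding=-
step 4 (unstack(C, A)): towers=[A; E/B; F/D] holding=C
step 5 (stack(C, D)): towers=[A; E/B; F/D/C] holding=-
step 6 (unstack(B, E)): towers=[A; E; F/D/C] holding=B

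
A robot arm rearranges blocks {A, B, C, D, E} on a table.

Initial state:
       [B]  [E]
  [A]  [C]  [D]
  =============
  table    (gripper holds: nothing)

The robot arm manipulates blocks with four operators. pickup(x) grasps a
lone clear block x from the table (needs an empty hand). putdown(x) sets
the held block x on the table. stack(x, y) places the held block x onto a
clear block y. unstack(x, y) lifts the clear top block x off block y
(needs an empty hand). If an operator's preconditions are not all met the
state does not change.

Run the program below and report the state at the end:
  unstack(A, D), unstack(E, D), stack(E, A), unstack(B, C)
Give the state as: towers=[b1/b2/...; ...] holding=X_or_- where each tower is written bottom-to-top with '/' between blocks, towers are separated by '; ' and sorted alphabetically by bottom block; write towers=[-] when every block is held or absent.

step 1 (unstack(A, D)) [no-op]: towers=[A; C/B; D/E] holding=-
step 2 (unstack(E, D)): towers=[A; C/B; D] holding=E
step 3 (stack(E, A)): towers=[A/E; C/B; D] holding=-
step 4 (unstack(B, C)): towers=[A/E; C; D] holding=B

towers=[A/E; C; D] holding=B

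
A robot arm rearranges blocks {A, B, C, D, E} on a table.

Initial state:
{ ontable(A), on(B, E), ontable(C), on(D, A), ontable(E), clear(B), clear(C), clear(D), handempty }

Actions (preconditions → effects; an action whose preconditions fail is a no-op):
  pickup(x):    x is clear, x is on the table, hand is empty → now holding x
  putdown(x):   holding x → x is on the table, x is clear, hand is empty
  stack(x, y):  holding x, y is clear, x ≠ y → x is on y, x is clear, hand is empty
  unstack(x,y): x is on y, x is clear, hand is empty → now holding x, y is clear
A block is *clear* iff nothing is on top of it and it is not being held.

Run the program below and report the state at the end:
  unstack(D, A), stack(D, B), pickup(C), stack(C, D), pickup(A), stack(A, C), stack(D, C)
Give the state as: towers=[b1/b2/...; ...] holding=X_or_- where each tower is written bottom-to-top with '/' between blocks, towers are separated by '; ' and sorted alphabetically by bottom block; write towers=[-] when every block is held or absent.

step 1 (unstack(D, A)): towers=[A; C; E/B] holding=D
step 2 (stack(D, B)): towers=[A; C; E/B/D] holding=-
step 3 (pickup(C)): towers=[A; E/B/D] holding=C
step 4 (stack(C, D)): towers=[A; E/B/D/C] holding=-
step 5 (pickup(A)): towers=[E/B/D/C] holding=A
step 6 (stack(A, C)): towers=[E/B/D/C/A] holding=-
step 7 (stack(D, C)) [no-op]: towers=[E/B/D/C/A] holding=-

towers=[E/B/D/C/A] holding=-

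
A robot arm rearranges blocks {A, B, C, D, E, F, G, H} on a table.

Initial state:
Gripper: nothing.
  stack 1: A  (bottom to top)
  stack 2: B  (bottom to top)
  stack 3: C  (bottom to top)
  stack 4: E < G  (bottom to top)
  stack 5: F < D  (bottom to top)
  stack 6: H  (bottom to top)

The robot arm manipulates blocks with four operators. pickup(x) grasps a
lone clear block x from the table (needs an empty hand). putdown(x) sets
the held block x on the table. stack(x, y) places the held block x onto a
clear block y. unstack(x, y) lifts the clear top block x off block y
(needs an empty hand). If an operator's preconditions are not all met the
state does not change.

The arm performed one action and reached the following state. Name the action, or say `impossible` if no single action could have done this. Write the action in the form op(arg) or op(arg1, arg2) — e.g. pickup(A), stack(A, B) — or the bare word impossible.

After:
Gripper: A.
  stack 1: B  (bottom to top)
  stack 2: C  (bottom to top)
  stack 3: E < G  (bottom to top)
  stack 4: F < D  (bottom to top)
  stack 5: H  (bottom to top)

target: towers=[B; C; E/G; F/D; H] holding=A
     unstack(G, E) → towers=[A; B; C; E; F/D; H] holding=G
         pickup(A) → towers=[B; C; E/G; F/D; H] holding=A  ← match
         pickup(H) → towers=[A; B; C; E/G; F/D] holding=H
         pickup(B) → towers=[A; C; E/G; F/D; H] holding=B
     unstack(D, F) → towers=[A; B; C; E/G; F; H] holding=D
         pickup(C) → towers=[A; B; E/G; F/D; H] holding=C

pickup(A)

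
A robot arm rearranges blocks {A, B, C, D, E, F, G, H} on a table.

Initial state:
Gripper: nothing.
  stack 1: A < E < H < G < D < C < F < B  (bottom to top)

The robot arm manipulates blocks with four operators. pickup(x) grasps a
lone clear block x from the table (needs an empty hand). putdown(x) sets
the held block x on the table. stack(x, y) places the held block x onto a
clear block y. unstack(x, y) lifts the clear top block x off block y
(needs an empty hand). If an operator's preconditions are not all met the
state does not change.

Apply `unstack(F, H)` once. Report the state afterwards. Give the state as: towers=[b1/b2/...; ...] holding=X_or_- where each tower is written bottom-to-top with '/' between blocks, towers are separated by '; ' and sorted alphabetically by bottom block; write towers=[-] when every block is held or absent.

towers=[A/E/H/G/D/C/F/B] holding=-

before: towers=[A/E/H/G/D/C/F/B] holding=-
pre[unstack(F, H)]: on(F,H) no, clear(F) no, handempty yes
on(F,H), clear(F) unmet → unstack(F, H) is a no-op
after:  towers=[A/E/H/G/D/C/F/B] holding=-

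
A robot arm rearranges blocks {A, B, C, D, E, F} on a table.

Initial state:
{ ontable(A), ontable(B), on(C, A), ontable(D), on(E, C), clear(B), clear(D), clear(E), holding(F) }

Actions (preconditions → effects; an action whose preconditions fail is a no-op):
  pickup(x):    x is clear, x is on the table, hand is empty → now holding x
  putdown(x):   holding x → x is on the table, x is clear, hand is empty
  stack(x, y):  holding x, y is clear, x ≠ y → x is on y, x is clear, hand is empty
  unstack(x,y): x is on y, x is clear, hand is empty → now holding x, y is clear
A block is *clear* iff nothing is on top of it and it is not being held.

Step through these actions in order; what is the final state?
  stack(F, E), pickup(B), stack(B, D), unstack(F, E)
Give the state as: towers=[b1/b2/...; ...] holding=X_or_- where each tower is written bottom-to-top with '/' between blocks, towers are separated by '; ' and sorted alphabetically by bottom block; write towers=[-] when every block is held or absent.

towers=[A/C/E; D/B] holding=F

step 1 (stack(F, E)): towers=[A/C/E/F; B; D] holding=-
step 2 (pickup(B)): towers=[A/C/E/F; D] holding=B
step 3 (stack(B, D)): towers=[A/C/E/F; D/B] holding=-
step 4 (unstack(F, E)): towers=[A/C/E; D/B] holding=F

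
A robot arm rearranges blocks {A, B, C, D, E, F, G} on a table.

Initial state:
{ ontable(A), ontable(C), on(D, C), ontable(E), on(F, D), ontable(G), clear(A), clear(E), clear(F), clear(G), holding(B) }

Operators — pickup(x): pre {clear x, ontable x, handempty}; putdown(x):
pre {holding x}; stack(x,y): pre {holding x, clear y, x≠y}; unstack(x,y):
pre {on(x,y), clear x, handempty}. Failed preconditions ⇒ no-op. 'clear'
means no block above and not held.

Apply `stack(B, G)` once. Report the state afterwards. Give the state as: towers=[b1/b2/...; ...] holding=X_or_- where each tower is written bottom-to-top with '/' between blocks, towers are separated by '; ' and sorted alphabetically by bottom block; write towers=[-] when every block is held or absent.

before: towers=[A; C/D/F; E; G] holding=B
pre[stack(B, G)]: holding(B) ✓, clear(G) ✓, B≠G ✓
all met → apply stack(B, G)
after:  towers=[A; C/D/F; E; G/B] holding=-

towers=[A; C/D/F; E; G/B] holding=-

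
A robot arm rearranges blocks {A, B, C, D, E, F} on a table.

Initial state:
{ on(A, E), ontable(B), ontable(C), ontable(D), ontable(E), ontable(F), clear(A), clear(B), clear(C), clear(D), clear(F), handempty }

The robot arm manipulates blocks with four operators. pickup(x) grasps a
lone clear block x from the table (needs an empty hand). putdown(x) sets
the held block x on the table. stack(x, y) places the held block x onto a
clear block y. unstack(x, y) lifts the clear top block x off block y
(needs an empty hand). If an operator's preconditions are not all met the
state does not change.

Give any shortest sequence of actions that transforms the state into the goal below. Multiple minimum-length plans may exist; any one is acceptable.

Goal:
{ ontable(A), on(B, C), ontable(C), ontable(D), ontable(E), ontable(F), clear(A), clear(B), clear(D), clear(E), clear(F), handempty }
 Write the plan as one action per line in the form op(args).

step 1 (pickup(B)): towers=[C; D; E/A; F] holding=B
step 2 (stack(B, C)): towers=[C/B; D; E/A; F] holding=-
step 3 (unstack(A, E)): towers=[C/B; D; E; F] holding=A
step 4 (putdown(A)): towers=[A; C/B; D; E; F] holding=-
goal check: towers=[A; C/B; D; E; F] holding=- — reached (length 4, optimal by BFS)

pickup(B)
stack(B, C)
unstack(A, E)
putdown(A)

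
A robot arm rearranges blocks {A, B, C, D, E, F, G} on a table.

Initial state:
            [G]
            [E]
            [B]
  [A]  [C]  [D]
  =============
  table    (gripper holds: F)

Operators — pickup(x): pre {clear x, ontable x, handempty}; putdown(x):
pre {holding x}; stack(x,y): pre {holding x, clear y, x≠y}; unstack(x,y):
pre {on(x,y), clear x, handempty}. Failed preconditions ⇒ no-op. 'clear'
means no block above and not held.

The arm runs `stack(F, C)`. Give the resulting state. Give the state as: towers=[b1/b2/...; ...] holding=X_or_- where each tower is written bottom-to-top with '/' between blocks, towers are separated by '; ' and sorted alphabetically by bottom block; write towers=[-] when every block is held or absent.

before: towers=[A; C; D/B/E/G] holding=F
pre[stack(F, C)]: holding(F) ok, clear(C) ok, F≠C ok
all met → apply stack(F, C)
after:  towers=[A; C/F; D/B/E/G] holding=-

towers=[A; C/F; D/B/E/G] holding=-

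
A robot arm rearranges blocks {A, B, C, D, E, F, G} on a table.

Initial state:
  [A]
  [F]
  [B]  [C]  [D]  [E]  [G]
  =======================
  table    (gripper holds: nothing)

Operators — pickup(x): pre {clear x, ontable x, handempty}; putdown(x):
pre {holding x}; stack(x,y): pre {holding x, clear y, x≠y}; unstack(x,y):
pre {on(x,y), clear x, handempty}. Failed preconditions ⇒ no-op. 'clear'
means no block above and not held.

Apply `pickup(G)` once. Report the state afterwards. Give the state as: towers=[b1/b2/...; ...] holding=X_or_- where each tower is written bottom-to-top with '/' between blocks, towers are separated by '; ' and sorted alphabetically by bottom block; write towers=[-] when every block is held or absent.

towers=[B/F/A; C; D; E] holding=G

before: towers=[B/F/A; C; D; E; G] holding=-
pre[pickup(G)]: clear(G) yes, ontable(G) yes, handempty yes
all met → apply pickup(G)
after:  towers=[B/F/A; C; D; E] holding=G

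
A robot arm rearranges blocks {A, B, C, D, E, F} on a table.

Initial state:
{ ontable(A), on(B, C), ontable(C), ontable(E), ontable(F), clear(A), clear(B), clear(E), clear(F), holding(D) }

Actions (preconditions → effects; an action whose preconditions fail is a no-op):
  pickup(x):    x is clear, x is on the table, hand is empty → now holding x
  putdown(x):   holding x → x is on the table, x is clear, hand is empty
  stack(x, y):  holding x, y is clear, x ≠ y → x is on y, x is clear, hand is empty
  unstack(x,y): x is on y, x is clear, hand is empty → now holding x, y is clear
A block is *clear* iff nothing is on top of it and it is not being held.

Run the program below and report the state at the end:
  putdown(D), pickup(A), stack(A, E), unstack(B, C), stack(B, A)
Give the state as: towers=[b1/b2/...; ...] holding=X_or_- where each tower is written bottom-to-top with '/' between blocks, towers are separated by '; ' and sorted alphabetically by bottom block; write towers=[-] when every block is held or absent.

step 1 (putdown(D)): towers=[A; C/B; D; E; F] holding=-
step 2 (pickup(A)): towers=[C/B; D; E; F] holding=A
step 3 (stack(A, E)): towers=[C/B; D; E/A; F] holding=-
step 4 (unstack(B, C)): towers=[C; D; E/A; F] holding=B
step 5 (stack(B, A)): towers=[C; D; E/A/B; F] holding=-

towers=[C; D; E/A/B; F] holding=-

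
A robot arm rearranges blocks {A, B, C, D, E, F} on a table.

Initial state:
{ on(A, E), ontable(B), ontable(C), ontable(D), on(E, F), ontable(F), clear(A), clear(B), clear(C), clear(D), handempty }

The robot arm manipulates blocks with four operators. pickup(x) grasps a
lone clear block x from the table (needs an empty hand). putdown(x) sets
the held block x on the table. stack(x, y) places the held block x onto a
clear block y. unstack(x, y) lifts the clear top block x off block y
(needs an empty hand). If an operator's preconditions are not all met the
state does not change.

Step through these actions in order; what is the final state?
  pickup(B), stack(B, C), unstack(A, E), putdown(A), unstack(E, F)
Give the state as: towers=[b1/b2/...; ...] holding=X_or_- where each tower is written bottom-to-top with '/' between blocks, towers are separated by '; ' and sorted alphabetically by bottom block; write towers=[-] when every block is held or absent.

step 1 (pickup(B)): towers=[C; D; F/E/A] holding=B
step 2 (stack(B, C)): towers=[C/B; D; F/E/A] holding=-
step 3 (unstack(A, E)): towers=[C/B; D; F/E] holding=A
step 4 (putdown(A)): towers=[A; C/B; D; F/E] holding=-
step 5 (unstack(E, F)): towers=[A; C/B; D; F] holding=E

towers=[A; C/B; D; F] holding=E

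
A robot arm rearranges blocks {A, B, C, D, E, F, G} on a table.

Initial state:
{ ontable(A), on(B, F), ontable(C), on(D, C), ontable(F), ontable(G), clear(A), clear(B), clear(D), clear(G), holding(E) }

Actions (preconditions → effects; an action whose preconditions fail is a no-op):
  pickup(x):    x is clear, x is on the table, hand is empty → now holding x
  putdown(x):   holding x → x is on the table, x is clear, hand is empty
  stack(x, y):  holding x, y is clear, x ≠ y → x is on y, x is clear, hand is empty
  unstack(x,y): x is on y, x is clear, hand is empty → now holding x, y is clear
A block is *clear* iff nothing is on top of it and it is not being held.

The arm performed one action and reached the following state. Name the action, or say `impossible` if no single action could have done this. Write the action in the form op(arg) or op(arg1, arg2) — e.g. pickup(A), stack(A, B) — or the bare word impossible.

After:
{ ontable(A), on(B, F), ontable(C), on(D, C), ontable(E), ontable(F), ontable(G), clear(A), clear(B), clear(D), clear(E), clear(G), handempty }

putdown(E)

target: towers=[A; C/D; E; F/B; G] holding=-
        putdown(E) → towers=[A; C/D; E; F/B; G] holding=-  ← match
       stack(E, B) → towers=[A; C/D; F/B/E; G] holding=-
       stack(E, G) → towers=[A; C/D; F/B; G/E] holding=-
       stack(E, D) → towers=[A; C/D/E; F/B; G] holding=-
       stack(E, A) → towers=[A/E; C/D; F/B; G] holding=-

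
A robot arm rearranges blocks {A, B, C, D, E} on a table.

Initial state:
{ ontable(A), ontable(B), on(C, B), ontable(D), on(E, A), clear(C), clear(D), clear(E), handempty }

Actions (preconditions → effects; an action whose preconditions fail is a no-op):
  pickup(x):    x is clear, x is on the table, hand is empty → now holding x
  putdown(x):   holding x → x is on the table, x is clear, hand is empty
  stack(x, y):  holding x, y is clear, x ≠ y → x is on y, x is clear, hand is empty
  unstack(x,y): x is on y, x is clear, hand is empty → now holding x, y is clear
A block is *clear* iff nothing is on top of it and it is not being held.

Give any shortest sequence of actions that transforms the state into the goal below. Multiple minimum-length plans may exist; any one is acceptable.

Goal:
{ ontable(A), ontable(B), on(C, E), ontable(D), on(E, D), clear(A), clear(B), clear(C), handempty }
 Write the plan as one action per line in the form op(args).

step 1 (unstack(E, A)): towers=[A; B/C; D] holding=E
step 2 (stack(E, D)): towers=[A; B/C; D/E] holding=-
step 3 (unstack(C, B)): towers=[A; B; D/E] holding=C
step 4 (stack(C, E)): towers=[A; B; D/E/C] holding=-
goal check: towers=[A; B; D/E/C] holding=- — reached (length 4, optimal by BFS)

unstack(E, A)
stack(E, D)
unstack(C, B)
stack(C, E)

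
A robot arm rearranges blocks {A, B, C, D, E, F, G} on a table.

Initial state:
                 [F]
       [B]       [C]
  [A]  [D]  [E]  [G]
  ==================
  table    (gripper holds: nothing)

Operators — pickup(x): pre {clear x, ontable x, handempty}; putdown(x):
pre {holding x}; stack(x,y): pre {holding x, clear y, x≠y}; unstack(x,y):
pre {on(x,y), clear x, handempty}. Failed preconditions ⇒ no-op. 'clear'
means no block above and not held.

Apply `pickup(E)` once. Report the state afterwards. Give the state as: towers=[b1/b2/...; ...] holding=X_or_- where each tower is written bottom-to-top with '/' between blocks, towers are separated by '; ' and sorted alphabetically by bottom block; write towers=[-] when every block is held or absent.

towers=[A; D/B; G/C/F] holding=E

before: towers=[A; D/B; E; G/C/F] holding=-
pre[pickup(E)]: clear(E) yes, ontable(E) yes, handempty yes
all met → apply pickup(E)
after:  towers=[A; D/B; G/C/F] holding=E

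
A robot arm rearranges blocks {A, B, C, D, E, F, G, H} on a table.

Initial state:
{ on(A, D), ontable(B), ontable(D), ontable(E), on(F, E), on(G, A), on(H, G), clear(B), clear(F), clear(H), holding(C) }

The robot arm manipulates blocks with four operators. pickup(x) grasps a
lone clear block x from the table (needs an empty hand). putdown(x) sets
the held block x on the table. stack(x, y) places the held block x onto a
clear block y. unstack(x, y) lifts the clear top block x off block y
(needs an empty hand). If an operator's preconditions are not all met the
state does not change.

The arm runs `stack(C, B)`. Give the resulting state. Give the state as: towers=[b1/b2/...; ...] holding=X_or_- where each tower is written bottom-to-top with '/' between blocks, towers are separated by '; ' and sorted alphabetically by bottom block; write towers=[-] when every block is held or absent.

before: towers=[B; D/A/G/H; E/F] holding=C
pre[stack(C, B)]: holding(C) ok, clear(B) ok, C≠B ok
all met → apply stack(C, B)
after:  towers=[B/C; D/A/G/H; E/F] holding=-

towers=[B/C; D/A/G/H; E/F] holding=-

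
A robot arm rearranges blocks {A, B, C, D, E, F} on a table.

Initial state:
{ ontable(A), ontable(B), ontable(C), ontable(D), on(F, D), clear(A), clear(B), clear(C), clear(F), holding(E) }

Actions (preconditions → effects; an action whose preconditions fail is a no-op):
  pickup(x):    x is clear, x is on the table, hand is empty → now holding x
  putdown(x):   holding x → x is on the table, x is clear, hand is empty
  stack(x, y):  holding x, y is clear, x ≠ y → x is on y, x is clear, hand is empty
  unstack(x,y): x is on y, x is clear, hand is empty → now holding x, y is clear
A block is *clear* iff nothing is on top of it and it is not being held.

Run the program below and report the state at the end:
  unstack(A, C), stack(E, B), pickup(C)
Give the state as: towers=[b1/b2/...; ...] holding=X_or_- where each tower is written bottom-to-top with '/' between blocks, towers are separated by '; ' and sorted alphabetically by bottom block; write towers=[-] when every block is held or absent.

towers=[A; B/E; D/F] holding=C

step 1 (unstack(A, C)) [no-op]: towers=[A; B; C; D/F] holding=E
step 2 (stack(E, B)): towers=[A; B/E; C; D/F] holding=-
step 3 (pickup(C)): towers=[A; B/E; D/F] holding=C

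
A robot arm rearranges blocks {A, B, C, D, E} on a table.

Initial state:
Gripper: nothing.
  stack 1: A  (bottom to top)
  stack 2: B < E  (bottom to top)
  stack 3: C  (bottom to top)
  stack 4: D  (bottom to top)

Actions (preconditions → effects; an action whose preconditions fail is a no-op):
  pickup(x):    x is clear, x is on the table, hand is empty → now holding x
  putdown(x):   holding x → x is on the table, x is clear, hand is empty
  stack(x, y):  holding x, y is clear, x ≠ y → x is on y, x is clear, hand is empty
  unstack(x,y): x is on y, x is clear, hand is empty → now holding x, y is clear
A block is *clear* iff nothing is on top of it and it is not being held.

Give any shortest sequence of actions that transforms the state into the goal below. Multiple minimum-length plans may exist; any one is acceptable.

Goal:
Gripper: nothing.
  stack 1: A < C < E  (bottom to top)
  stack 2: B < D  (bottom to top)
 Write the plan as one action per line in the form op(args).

step 1 (pickup(C)): towers=[A; B/E; D] holding=C
step 2 (stack(C, A)): towers=[A/C; B/E; D] holding=-
step 3 (unstack(E, B)): towers=[A/C; B; D] holding=E
step 4 (stack(E, C)): towers=[A/C/E; B; D] holding=-
step 5 (pickup(D)): towers=[A/C/E; B] holding=D
step 6 (stack(D, B)): towers=[A/C/E; B/D] holding=-
goal check: towers=[A/C/E; B/D] holding=- — reached (length 6, optimal by BFS)

pickup(C)
stack(C, A)
unstack(E, B)
stack(E, C)
pickup(D)
stack(D, B)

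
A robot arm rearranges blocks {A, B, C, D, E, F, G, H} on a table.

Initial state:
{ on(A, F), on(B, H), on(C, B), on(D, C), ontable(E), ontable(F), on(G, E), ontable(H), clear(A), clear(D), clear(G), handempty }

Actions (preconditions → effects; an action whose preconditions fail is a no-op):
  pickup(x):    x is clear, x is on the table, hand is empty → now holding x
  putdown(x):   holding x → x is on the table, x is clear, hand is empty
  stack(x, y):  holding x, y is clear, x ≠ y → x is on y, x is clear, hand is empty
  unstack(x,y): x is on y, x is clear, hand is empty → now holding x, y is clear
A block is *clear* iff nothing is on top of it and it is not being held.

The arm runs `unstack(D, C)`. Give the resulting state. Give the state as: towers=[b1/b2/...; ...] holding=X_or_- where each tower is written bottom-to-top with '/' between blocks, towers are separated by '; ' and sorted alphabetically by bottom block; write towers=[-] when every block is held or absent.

towers=[E/G; F/A; H/B/C] holding=D

before: towers=[E/G; F/A; H/B/C/D] holding=-
pre[unstack(D, C)]: on(D,C) ok, clear(D) ok, handempty ok
all met → apply unstack(D, C)
after:  towers=[E/G; F/A; H/B/C] holding=D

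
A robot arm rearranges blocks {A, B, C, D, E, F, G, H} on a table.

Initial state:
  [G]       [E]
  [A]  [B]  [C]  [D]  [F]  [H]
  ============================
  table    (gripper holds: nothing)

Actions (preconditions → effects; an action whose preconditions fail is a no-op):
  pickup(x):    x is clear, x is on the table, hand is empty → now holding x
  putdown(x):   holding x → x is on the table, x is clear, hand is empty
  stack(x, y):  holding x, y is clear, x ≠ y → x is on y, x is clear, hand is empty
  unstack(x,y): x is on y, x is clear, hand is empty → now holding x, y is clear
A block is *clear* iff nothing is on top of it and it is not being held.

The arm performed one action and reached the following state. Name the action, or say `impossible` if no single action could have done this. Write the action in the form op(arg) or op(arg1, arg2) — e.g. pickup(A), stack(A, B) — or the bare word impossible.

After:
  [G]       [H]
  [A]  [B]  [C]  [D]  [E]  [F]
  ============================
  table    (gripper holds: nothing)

target: towers=[A/G; B; C/H; D; E; F] holding=-
     unstack(G, A) → towers=[A; B; C/E; D; F; H] holding=G
     unstack(E, C) → towers=[A/G; B; C; D; F; H] holding=E
         pickup(H) → towers=[A/G; B; C/E; D; F] holding=H
         pickup(B) → towers=[A/G; C/E; D; F; H] holding=B
         pickup(F) → towers=[A/G; B; C/E; D; H] holding=F
         pickup(D) → towers=[A/G; B; C/E; F; H] holding=D
none of the 6 applicable actions match → impossible

impossible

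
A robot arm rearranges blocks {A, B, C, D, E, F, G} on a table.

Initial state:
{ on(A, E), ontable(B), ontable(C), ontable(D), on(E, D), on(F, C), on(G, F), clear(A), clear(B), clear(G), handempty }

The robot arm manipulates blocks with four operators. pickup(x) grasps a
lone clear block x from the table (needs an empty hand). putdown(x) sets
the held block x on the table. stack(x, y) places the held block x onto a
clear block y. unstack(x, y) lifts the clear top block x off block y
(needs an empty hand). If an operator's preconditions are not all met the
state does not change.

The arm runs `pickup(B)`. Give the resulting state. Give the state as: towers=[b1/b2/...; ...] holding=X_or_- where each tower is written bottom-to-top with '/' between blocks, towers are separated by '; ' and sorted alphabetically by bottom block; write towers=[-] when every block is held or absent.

before: towers=[B; C/F/G; D/E/A] holding=-
pre[pickup(B)]: clear(B) ✓, ontable(B) ✓, handempty ✓
all met → apply pickup(B)
after:  towers=[C/F/G; D/E/A] holding=B

towers=[C/F/G; D/E/A] holding=B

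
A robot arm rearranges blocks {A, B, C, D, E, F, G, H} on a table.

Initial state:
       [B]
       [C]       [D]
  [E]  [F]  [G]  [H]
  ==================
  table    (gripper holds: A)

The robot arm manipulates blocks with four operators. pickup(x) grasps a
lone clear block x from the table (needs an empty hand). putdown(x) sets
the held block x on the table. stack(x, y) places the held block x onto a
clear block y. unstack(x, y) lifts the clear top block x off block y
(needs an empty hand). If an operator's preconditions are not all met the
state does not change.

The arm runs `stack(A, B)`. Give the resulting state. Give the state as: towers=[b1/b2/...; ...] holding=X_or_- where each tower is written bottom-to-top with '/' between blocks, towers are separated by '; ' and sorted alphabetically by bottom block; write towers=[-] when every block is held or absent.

before: towers=[E; F/C/B; G; H/D] holding=A
pre[stack(A, B)]: holding(A) ok, clear(B) ok, A≠B ok
all met → apply stack(A, B)
after:  towers=[E; F/C/B/A; G; H/D] holding=-

towers=[E; F/C/B/A; G; H/D] holding=-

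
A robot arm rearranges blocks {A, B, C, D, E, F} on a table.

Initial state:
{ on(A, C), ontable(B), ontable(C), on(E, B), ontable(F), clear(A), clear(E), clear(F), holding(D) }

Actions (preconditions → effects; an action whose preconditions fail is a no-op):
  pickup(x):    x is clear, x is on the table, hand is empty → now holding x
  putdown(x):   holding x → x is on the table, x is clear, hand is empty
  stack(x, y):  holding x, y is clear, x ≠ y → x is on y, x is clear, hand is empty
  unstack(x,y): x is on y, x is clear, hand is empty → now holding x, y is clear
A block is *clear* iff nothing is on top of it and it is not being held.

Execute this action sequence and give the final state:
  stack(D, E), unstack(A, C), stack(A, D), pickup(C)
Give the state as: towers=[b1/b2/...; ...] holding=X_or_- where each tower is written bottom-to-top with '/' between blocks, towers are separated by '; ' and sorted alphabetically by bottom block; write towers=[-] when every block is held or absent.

step 1 (stack(D, E)): towers=[B/E/D; C/A; F] holding=-
step 2 (unstack(A, C)): towers=[B/E/D; C; F] holding=A
step 3 (stack(A, D)): towers=[B/E/D/A; C; F] holding=-
step 4 (pickup(C)): towers=[B/E/D/A; F] holding=C

towers=[B/E/D/A; F] holding=C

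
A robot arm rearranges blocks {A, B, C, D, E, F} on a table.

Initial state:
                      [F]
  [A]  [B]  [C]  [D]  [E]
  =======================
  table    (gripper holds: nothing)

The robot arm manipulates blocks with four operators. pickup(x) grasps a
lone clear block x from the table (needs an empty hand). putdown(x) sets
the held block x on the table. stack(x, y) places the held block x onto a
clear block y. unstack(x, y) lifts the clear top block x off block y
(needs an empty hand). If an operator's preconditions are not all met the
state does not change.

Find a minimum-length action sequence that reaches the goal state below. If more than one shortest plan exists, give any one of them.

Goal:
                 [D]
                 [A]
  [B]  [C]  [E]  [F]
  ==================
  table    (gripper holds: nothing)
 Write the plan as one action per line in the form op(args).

unstack(F, E)
putdown(F)
pickup(A)
stack(A, F)
pickup(D)
stack(D, A)

step 1 (unstack(F, E)): towers=[A; B; C; D; E] holding=F
step 2 (putdown(F)): towers=[A; B; C; D; E; F] holding=-
step 3 (pickup(A)): towers=[B; C; D; E; F] holding=A
step 4 (stack(A, F)): towers=[B; C; D; E; F/A] holding=-
step 5 (pickup(D)): towers=[B; C; E; F/A] holding=D
step 6 (stack(D, A)): towers=[B; C; E; F/A/D] holding=-
goal check: towers=[B; C; E; F/A/D] holding=- — reached (length 6, optimal by BFS)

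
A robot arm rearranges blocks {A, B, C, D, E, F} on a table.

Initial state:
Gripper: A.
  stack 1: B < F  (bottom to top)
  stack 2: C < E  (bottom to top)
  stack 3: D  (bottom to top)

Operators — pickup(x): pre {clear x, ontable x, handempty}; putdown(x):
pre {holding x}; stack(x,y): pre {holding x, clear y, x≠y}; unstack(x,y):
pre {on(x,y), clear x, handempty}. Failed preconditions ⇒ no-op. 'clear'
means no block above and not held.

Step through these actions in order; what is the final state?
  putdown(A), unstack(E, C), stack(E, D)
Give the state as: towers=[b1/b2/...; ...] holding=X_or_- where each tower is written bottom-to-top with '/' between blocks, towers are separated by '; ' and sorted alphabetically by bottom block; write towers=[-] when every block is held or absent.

step 1 (putdown(A)): towers=[A; B/F; C/E; D] holding=-
step 2 (unstack(E, C)): towers=[A; B/F; C; D] holding=E
step 3 (stack(E, D)): towers=[A; B/F; C; D/E] holding=-

towers=[A; B/F; C; D/E] holding=-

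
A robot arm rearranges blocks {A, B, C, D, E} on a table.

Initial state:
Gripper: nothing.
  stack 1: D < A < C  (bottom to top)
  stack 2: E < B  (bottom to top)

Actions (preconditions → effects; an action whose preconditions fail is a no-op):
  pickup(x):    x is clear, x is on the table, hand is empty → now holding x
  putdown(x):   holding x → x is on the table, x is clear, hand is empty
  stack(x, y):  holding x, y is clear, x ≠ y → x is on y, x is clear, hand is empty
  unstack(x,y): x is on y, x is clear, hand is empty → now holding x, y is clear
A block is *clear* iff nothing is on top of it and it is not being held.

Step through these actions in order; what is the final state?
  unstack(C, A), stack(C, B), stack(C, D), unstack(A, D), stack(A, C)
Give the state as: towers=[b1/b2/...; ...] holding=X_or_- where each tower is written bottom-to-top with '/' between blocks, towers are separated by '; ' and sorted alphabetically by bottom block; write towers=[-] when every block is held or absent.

step 1 (unstack(C, A)): towers=[D/A; E/B] holding=C
step 2 (stack(C, B)): towers=[D/A; E/B/C] holding=-
step 3 (stack(C, D)) [no-op]: towers=[D/A; E/B/C] holding=-
step 4 (unstack(A, D)): towers=[D; E/B/C] holding=A
step 5 (stack(A, C)): towers=[D; E/B/C/A] holding=-

towers=[D; E/B/C/A] holding=-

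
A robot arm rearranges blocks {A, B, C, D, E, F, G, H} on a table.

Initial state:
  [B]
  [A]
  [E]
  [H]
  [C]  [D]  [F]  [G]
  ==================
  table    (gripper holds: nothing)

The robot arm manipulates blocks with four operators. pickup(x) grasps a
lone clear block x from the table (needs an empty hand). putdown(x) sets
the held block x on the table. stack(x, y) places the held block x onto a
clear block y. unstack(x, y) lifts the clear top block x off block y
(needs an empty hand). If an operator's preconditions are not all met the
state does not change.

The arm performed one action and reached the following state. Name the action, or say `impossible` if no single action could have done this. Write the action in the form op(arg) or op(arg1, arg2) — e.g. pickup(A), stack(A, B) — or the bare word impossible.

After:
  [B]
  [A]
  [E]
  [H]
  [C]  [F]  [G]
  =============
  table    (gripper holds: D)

pickup(D)

target: towers=[C/H/E/A/B; F; G] holding=D
         pickup(G) → towers=[C/H/E/A/B; D; F] holding=G
     unstack(B, A) → towers=[C/H/E/A; D; F; G] holding=B
         pickup(F) → towers=[C/H/E/A/B; D; G] holding=F
         pickup(D) → towers=[C/H/E/A/B; F; G] holding=D  ← match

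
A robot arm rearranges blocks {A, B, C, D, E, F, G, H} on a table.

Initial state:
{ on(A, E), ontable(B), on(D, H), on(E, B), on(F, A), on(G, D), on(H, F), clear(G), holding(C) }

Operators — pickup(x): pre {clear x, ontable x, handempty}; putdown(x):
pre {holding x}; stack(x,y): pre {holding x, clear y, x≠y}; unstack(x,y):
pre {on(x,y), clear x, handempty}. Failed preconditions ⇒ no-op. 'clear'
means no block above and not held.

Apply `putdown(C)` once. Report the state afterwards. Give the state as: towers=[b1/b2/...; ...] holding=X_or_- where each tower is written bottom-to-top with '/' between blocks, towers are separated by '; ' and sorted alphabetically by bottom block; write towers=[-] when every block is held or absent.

before: towers=[B/E/A/F/H/D/G] holding=C
pre[putdown(C)]: holding(C) yes
all met → apply putdown(C)
after:  towers=[B/E/A/F/H/D/G; C] holding=-

towers=[B/E/A/F/H/D/G; C] holding=-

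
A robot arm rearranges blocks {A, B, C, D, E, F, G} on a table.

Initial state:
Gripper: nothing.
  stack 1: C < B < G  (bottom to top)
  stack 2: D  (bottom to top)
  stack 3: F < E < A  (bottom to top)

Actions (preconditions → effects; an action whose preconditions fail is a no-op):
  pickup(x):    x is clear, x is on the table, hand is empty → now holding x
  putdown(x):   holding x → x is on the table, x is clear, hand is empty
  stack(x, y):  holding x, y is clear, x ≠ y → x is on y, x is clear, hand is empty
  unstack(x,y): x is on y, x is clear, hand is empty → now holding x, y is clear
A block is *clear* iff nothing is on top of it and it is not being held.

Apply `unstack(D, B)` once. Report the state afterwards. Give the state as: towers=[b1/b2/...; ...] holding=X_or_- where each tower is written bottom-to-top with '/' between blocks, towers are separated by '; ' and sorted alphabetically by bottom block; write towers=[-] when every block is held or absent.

before: towers=[C/B/G; D; F/E/A] holding=-
pre[unstack(D, B)]: on(D,B) ✗, clear(D) ✓, handempty ✓
on(D,B) unmet → unstack(D, B) is a no-op
after:  towers=[C/B/G; D; F/E/A] holding=-

towers=[C/B/G; D; F/E/A] holding=-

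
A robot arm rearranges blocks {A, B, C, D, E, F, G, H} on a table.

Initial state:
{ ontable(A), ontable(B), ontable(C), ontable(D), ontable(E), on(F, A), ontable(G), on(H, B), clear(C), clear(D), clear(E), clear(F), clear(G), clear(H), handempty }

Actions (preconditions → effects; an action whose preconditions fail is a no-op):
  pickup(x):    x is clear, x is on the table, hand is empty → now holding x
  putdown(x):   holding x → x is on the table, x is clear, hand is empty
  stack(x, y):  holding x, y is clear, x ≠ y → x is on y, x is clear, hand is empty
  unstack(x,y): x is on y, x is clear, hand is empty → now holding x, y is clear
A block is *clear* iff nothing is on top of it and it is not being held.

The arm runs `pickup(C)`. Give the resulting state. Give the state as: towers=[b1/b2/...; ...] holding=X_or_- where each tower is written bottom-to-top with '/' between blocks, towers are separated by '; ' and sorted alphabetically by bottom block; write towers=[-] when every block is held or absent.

towers=[A/F; B/H; D; E; G] holding=C

before: towers=[A/F; B/H; C; D; E; G] holding=-
pre[pickup(C)]: clear(C) ok, ontable(C) ok, handempty ok
all met → apply pickup(C)
after:  towers=[A/F; B/H; D; E; G] holding=C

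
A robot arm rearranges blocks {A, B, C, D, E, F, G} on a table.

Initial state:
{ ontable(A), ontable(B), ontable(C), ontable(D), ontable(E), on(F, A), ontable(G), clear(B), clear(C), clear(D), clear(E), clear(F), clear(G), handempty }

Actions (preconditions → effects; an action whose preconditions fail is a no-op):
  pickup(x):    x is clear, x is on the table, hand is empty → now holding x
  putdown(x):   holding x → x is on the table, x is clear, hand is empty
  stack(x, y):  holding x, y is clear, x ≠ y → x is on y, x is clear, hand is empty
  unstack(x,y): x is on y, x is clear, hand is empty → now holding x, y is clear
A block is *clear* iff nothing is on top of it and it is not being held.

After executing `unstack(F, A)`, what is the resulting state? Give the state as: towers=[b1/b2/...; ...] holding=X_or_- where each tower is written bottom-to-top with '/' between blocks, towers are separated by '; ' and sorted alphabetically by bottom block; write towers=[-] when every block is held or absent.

towers=[A; B; C; D; E; G] holding=F

before: towers=[A/F; B; C; D; E; G] holding=-
pre[unstack(F, A)]: on(F,A) ✓, clear(F) ✓, handempty ✓
all met → apply unstack(F, A)
after:  towers=[A; B; C; D; E; G] holding=F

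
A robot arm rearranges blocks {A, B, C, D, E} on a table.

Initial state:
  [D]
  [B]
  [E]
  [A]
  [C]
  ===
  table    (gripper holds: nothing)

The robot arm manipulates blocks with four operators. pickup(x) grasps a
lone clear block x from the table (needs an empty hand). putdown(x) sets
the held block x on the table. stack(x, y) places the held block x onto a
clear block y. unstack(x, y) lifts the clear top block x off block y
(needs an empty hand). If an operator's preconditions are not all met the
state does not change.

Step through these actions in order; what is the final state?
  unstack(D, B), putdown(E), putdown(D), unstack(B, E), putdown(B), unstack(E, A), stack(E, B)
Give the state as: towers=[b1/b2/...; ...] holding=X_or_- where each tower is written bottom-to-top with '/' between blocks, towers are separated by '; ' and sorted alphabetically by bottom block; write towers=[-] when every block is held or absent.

towers=[B/E; C/A; D] holding=-

step 1 (unstack(D, B)): towers=[C/A/E/B] holding=D
step 2 (putdown(E)) [no-op]: towers=[C/A/E/B] holding=D
step 3 (putdown(D)): towers=[C/A/E/B; D] holding=-
step 4 (unstack(B, E)): towers=[C/A/E; D] holding=B
step 5 (putdown(B)): towers=[B; C/A/E; D] holding=-
step 6 (unstack(E, A)): towers=[B; C/A; D] holding=E
step 7 (stack(E, B)): towers=[B/E; C/A; D] holding=-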